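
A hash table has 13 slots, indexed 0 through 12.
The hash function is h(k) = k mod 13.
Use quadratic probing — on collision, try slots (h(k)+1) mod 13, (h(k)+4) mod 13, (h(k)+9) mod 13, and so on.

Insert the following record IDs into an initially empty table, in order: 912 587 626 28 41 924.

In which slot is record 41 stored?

912 hashes to 2; slot 2 is free → place at 2.
587 hashes to 2; 2 taken → place at 3.
626 hashes to 2; 2,3 taken → place at 6.
28 hashes to 2; 2,3,6 taken → place at 11.
41 hashes to 2; 2,3,6,11 taken → place at 5.
924 hashes to 1; slot 1 is free → place at 1.
Table: [., 924, 912, 587, ., 41, 626, ., ., ., ., 28, .]

5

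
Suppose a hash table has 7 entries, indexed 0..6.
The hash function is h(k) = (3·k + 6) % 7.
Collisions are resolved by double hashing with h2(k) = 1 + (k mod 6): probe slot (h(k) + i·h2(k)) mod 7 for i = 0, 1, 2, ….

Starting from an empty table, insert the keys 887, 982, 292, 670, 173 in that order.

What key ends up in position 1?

887: h=0 -> slot 0
982: h=5 -> slot 5
292: h=0, h2=5, probe 0,5,3 -> slot 3
670: h=0, h2=5, probe 0,5,3,1 -> slot 1
173: h=0, h2=6, probe 0,6 -> slot 6
Table: [887, 670, _, 292, _, 982, 173]

670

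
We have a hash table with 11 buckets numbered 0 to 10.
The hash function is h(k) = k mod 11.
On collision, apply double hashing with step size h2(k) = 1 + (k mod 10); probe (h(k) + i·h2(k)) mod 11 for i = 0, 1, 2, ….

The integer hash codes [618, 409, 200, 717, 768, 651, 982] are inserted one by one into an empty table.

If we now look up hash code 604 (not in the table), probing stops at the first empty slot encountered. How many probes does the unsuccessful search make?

Insert 618: h=2, slot 2 empty -> index 2.
Insert 409: h=2, h2=10, slot 2 occupied -> index 1.
Insert 200: h=2, h2=1, slot 2 occupied -> index 3.
Insert 717: h=2, h2=8, slot 2 occupied -> index 10.
Insert 768: h=9, slot 9 empty -> index 9.
Insert 651: h=2, h2=2, slot 2 occupied -> index 4.
Insert 982: h=3, h2=3, slot 3 occupied -> index 6.
Table: [∅, 409, 618, 200, 651, ∅, 982, ∅, ∅, 768, 717]
Lookup 604: h=10, h2=5, probe 10,4,9,3,8 → slot 8 empty, not found.

5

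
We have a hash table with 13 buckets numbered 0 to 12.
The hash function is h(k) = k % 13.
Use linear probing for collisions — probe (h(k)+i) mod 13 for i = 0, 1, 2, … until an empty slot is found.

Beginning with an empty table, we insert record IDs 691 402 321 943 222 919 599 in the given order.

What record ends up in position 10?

691 hashes to 2; slot 2 is free → place at 2.
402 hashes to 12; slot 12 is free → place at 12.
321 hashes to 9; slot 9 is free → place at 9.
943 hashes to 7; slot 7 is free → place at 7.
222 hashes to 1; slot 1 is free → place at 1.
919 hashes to 9; 9 taken → place at 10.
599 hashes to 1; 1,2 taken → place at 3.
Table: [., 222, 691, 599, ., ., ., 943, ., 321, 919, ., 402]

919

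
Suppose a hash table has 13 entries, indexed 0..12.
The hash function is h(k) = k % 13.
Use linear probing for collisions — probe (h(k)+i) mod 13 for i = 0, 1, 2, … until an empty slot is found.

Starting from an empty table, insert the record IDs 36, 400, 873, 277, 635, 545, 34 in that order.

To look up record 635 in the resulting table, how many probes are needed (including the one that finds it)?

36: h=10 -> slot 10
400: h=10, probe 10,11 -> slot 11
873: h=2 -> slot 2
277: h=4 -> slot 4
635: h=11, probe 11,12 -> slot 12
545: h=12, probe 12,0 -> slot 0
34: h=8 -> slot 8
Table: [545, ∅, 873, ∅, 277, ∅, ∅, ∅, 34, ∅, 36, 400, 635]
Lookup 635: h=11, probe 11,12 → found at 12.

2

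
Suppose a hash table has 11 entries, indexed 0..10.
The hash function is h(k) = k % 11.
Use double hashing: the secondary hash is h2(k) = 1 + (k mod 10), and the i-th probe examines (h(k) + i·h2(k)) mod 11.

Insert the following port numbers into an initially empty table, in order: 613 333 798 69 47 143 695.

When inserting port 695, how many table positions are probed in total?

Insert 613: h=8, slot 8 empty -> index 8.
Insert 333: h=3, slot 3 empty -> index 3.
Insert 798: h=6, slot 6 empty -> index 6.
Insert 69: h=3, h2=10, slot 3 occupied -> index 2.
Insert 47: h=3, h2=8, slot 3 occupied -> index 0.
Insert 143: h=0, h2=4, slot 0 occupied -> index 4.
Insert 695: h=2, h2=6, slots 2,8,3 occupied -> index 9.
Table: [47, ∅, 69, 333, 143, ∅, 798, ∅, 613, 695, ∅]

4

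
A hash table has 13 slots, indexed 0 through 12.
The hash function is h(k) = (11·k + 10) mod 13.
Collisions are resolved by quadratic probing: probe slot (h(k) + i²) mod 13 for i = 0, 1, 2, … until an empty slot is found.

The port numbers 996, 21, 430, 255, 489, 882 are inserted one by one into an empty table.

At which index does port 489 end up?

3

996 hashes to 7; slot 7 is free → place at 7.
21 hashes to 7; 7 taken → place at 8.
430 hashes to 8; 8 taken → place at 9.
255 hashes to 7; 7,8 taken → place at 11.
489 hashes to 7; 7,8,11 taken → place at 3.
882 hashes to 1; slot 1 is free → place at 1.
Table: [., 882, ., 489, ., ., ., 996, 21, 430, ., 255, .]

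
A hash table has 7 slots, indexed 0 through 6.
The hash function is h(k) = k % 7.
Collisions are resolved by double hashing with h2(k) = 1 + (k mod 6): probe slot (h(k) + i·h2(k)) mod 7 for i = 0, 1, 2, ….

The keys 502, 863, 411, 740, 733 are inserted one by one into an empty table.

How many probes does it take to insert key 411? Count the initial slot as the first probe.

502 hashes to 5; slot 5 is free -> place at 5.
863 hashes to 2; slot 2 is free -> place at 2.
411 hashes to 5, h2=4; 5,2 taken -> place at 6.
740 hashes to 5, h2=3; 5 taken -> place at 1.
733 hashes to 5, h2=2; 5 taken -> place at 0.
Table: [733, 740, 863, —, —, 502, 411]

3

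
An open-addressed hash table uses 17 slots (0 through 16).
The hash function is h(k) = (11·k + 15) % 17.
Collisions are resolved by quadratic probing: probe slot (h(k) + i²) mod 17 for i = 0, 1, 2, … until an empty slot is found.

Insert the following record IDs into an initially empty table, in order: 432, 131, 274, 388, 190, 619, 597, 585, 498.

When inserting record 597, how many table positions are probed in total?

432: h=7 => slot 7
131: h=11 => slot 11
274: h=3 => slot 3
388: h=16 => slot 16
190: h=14 => slot 14
619: h=7, probe 7,8 => slot 8
597: h=3, probe 3,4 => slot 4
585: h=7, probe 7,8,11,16,6 => slot 6
498: h=2 => slot 2
Table: [—, —, 498, 274, 597, —, 585, 432, 619, —, —, 131, —, —, 190, —, 388]

2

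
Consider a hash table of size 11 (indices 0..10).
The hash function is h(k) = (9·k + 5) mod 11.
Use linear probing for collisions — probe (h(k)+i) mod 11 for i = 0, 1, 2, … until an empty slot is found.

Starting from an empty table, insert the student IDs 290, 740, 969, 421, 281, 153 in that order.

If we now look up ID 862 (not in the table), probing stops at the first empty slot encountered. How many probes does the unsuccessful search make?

2

290: h=8 → slot 8
740: h=10 → slot 10
969: h=3 → slot 3
421: h=10, probe 10,0 → slot 0
281: h=4 → slot 4
153: h=7 → slot 7
Table: [421, —, —, 969, 281, —, —, 153, 290, —, 740]
Lookup 862: h=8, probe 8,9 → slot 9 empty, not found.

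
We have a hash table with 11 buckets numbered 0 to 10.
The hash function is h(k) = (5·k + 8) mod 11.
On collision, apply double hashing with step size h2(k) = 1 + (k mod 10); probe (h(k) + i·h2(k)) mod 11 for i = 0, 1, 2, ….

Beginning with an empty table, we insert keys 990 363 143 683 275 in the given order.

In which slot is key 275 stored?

990 hashes to 8; slot 8 is free -> place at 8.
363 hashes to 8, h2=4; 8 taken -> place at 1.
143 hashes to 8, h2=4; 8,1 taken -> place at 5.
683 hashes to 2; slot 2 is free -> place at 2.
275 hashes to 8, h2=6; 8 taken -> place at 3.
Table: [_, 363, 683, 275, _, 143, _, _, 990, _, _]

3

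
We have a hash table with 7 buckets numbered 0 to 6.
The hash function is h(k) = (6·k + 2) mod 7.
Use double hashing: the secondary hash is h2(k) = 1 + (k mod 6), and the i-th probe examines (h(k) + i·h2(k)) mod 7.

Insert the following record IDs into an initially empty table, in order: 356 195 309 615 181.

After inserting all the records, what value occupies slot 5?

356 hashes to 3; slot 3 is free → place at 3.
195 hashes to 3, h2=4; 3 taken → place at 0.
309 hashes to 1; slot 1 is free → place at 1.
615 hashes to 3, h2=4; 3,0 taken → place at 4.
181 hashes to 3, h2=2; 3 taken → place at 5.
Table: [195, 309, _, 356, 615, 181, _]

181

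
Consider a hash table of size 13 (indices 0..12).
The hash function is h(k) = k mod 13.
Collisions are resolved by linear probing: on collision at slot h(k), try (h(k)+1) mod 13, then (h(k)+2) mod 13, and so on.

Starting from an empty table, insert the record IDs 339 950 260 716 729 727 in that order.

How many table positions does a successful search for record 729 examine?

4

Insert 339: h=1, slot 1 empty => index 1.
Insert 950: h=1, slot 1 occupied => index 2.
Insert 260: h=0, slot 0 empty => index 0.
Insert 716: h=1, slots 1,2 occupied => index 3.
Insert 729: h=1, slots 1,2,3 occupied => index 4.
Insert 727: h=12, slot 12 empty => index 12.
Table: [260, 339, 950, 716, 729, —, —, —, —, —, —, —, 727]
Lookup 729: h=1, probe 1,2,3,4 → found at 4.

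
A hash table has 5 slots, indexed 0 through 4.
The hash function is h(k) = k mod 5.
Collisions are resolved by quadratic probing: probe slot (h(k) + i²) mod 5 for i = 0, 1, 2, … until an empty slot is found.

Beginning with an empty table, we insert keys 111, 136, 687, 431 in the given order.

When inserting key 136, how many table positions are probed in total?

2

111: h=1 => slot 1
136: h=1, probe 1,2 => slot 2
687: h=2, probe 2,3 => slot 3
431: h=1, probe 1,2,0 => slot 0
Table: [431, 111, 136, 687, .]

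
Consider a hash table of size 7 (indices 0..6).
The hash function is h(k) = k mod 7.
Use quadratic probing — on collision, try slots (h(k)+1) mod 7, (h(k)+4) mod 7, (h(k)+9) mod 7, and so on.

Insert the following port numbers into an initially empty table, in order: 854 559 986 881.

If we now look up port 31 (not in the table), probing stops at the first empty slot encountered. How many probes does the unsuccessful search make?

2

854 hashes to 0; slot 0 is free => place at 0.
559 hashes to 6; slot 6 is free => place at 6.
986 hashes to 6; 6,0 taken => place at 3.
881 hashes to 6; 6,0,3 taken => place at 1.
Table: [854, 881, _, 986, _, _, 559]
Lookup 31: h=3, probe 3,4 → slot 4 empty, not found.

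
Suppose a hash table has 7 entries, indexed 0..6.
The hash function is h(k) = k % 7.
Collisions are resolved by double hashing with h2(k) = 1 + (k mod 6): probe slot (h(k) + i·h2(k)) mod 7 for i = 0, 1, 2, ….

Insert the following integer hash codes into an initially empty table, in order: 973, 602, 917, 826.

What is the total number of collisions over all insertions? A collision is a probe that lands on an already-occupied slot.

3

Insert 973: h=0, slot 0 empty -> index 0.
Insert 602: h=0, h2=3, slot 0 occupied -> index 3.
Insert 917: h=0, h2=6, slot 0 occupied -> index 6.
Insert 826: h=0, h2=5, slot 0 occupied -> index 5.
Table: [973, ∅, ∅, 602, ∅, 826, 917]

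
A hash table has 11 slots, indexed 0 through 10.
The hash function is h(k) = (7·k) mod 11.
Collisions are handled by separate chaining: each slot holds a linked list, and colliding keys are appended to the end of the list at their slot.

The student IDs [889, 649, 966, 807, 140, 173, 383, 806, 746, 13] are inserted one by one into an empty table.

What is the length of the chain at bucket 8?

4

889 -> bucket 8
649 -> bucket 0
966 -> bucket 8 (collision)
807 -> bucket 6
140 -> bucket 1
173 -> bucket 1 (collision)
383 -> bucket 8 (collision)
806 -> bucket 10
746 -> bucket 8 (collision)
13 -> bucket 3
Final buckets:
0: 649
1: 140 -> 173
2: -
3: 13
4: -
5: -
6: 807
7: -
8: 889 -> 966 -> 383 -> 746
9: -
10: 806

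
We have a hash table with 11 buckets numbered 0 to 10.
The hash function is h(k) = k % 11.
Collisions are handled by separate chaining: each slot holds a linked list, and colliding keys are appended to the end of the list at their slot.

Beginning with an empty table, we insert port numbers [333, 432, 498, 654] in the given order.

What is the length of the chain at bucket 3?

3

333 → bucket 3
432 → bucket 3 (collision)
498 → bucket 3 (collision)
654 → bucket 5
Final buckets:
0: ∅
1: ∅
2: ∅
3: 333 -> 432 -> 498
4: ∅
5: 654
6: ∅
7: ∅
8: ∅
9: ∅
10: ∅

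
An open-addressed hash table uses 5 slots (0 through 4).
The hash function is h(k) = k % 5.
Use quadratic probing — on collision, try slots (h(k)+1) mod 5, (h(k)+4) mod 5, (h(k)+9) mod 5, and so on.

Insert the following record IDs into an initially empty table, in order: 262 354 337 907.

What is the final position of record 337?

262 hashes to 2; slot 2 is free → place at 2.
354 hashes to 4; slot 4 is free → place at 4.
337 hashes to 2; 2 taken → place at 3.
907 hashes to 2; 2,3 taken → place at 1.
Table: [., 907, 262, 337, 354]

3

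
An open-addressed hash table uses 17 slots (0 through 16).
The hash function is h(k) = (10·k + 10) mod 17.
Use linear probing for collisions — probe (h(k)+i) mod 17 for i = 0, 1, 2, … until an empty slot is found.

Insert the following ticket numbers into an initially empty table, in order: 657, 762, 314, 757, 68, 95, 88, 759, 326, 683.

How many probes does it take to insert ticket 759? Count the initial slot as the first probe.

657 hashes to 1; slot 1 is free → place at 1.
762 hashes to 14; slot 14 is free → place at 14.
314 hashes to 5; slot 5 is free → place at 5.
757 hashes to 15; slot 15 is free → place at 15.
68 hashes to 10; slot 10 is free → place at 10.
95 hashes to 8; slot 8 is free → place at 8.
88 hashes to 6; slot 6 is free → place at 6.
759 hashes to 1; 1 taken → place at 2.
326 hashes to 6; 6 taken → place at 7.
683 hashes to 6; 6,7,8 taken → place at 9.
Table: [-, 657, 759, -, -, 314, 88, 326, 95, 683, 68, -, -, -, 762, 757, -]

2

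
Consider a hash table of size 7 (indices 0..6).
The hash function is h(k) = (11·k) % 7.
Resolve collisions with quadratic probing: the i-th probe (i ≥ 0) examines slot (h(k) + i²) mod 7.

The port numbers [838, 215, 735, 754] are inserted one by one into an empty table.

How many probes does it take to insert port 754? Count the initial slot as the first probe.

838: h=6 => slot 6
215: h=6, probe 6,0 => slot 0
735: h=0, probe 0,1 => slot 1
754: h=6, probe 6,0,3 => slot 3
Table: [215, 735, ∅, 754, ∅, ∅, 838]

3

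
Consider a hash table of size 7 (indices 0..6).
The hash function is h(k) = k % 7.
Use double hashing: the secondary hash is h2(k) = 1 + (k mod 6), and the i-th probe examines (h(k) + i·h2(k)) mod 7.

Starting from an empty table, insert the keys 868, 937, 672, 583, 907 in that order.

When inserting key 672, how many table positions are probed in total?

2

868 hashes to 0; slot 0 is free -> place at 0.
937 hashes to 6; slot 6 is free -> place at 6.
672 hashes to 0, h2=1; 0 taken -> place at 1.
583 hashes to 2; slot 2 is free -> place at 2.
907 hashes to 4; slot 4 is free -> place at 4.
Table: [868, 672, 583, ., 907, ., 937]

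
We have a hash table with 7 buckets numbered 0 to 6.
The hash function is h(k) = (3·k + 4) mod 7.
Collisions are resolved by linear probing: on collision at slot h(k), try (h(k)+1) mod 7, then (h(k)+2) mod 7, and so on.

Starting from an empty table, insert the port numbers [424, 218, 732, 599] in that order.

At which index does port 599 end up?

424: h=2 => slot 2
218: h=0 => slot 0
732: h=2, probe 2,3 => slot 3
599: h=2, probe 2,3,4 => slot 4
Table: [218, ., 424, 732, 599, ., .]

4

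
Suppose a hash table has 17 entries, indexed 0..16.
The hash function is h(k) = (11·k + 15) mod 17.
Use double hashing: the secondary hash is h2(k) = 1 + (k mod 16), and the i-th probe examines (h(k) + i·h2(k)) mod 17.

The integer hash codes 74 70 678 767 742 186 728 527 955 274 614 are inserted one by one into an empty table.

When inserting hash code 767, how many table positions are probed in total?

74 hashes to 13; slot 13 is free => place at 13.
70 hashes to 3; slot 3 is free => place at 3.
678 hashes to 10; slot 10 is free => place at 10.
767 hashes to 3, h2=16; 3 taken => place at 2.
742 hashes to 0; slot 0 is free => place at 0.
186 hashes to 4; slot 4 is free => place at 4.
728 hashes to 16; slot 16 is free => place at 16.
527 hashes to 15; slot 15 is free => place at 15.
955 hashes to 14; slot 14 is free => place at 14.
274 hashes to 3, h2=3; 3 taken => place at 6.
614 hashes to 3, h2=7; 3,10,0 taken => place at 7.
Table: [742, ∅, 767, 70, 186, ∅, 274, 614, ∅, ∅, 678, ∅, ∅, 74, 955, 527, 728]

2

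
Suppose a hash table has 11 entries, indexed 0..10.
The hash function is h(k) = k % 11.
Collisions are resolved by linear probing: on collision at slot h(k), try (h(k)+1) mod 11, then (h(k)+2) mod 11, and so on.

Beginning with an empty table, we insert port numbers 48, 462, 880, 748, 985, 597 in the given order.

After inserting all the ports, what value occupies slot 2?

748

48 hashes to 4; slot 4 is free -> place at 4.
462 hashes to 0; slot 0 is free -> place at 0.
880 hashes to 0; 0 taken -> place at 1.
748 hashes to 0; 0,1 taken -> place at 2.
985 hashes to 6; slot 6 is free -> place at 6.
597 hashes to 3; slot 3 is free -> place at 3.
Table: [462, 880, 748, 597, 48, -, 985, -, -, -, -]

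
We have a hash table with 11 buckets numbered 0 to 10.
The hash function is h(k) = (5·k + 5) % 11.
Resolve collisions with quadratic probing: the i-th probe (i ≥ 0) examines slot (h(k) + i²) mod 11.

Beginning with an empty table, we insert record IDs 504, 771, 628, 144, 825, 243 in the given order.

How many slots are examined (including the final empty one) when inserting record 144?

504: h=6 → slot 6
771: h=10 → slot 10
628: h=10, probe 10,0 → slot 0
144: h=10, probe 10,0,3 → slot 3
825: h=5 → slot 5
243: h=10, probe 10,0,3,8 → slot 8
Table: [628, ∅, ∅, 144, ∅, 825, 504, ∅, 243, ∅, 771]

3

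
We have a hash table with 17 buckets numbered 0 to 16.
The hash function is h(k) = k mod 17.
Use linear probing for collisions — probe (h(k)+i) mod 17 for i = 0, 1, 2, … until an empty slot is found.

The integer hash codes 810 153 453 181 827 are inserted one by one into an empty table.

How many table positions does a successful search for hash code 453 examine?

2

Insert 810: h=11, slot 11 empty → index 11.
Insert 153: h=0, slot 0 empty → index 0.
Insert 453: h=11, slot 11 occupied → index 12.
Insert 181: h=11, slots 11,12 occupied → index 13.
Insert 827: h=11, slots 11,12,13 occupied → index 14.
Table: [153, _, _, _, _, _, _, _, _, _, _, 810, 453, 181, 827, _, _]
Lookup 453: h=11, probe 11,12 → found at 12.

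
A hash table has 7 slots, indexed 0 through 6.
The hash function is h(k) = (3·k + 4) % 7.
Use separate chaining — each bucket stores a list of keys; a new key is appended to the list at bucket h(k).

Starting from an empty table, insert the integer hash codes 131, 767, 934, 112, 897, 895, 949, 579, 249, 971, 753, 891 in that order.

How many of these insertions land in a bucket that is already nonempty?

5

131 -> bucket 5
767 -> bucket 2
934 -> bucket 6
112 -> bucket 4
897 -> bucket 0
895 -> bucket 1
949 -> bucket 2 (collision)
579 -> bucket 5 (collision)
249 -> bucket 2 (collision)
971 -> bucket 5 (collision)
753 -> bucket 2 (collision)
891 -> bucket 3
Final buckets:
0: 897
1: 895
2: 767 -> 949 -> 249 -> 753
3: 891
4: 112
5: 131 -> 579 -> 971
6: 934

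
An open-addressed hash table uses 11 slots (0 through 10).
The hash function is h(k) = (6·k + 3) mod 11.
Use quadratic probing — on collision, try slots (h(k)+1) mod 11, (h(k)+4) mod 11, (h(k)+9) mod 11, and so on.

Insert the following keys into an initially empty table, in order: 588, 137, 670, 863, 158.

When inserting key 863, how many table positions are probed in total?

Insert 588: h=0, slot 0 empty => index 0.
Insert 137: h=0, slot 0 occupied => index 1.
Insert 670: h=8, slot 8 empty => index 8.
Insert 863: h=0, slots 0,1 occupied => index 4.
Insert 158: h=5, slot 5 empty => index 5.
Table: [588, 137, -, -, 863, 158, -, -, 670, -, -]

3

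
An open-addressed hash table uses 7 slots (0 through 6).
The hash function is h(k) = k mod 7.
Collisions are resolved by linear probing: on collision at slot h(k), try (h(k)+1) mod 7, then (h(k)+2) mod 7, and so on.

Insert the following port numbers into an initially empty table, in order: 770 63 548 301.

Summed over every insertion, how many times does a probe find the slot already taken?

770 hashes to 0; slot 0 is free => place at 0.
63 hashes to 0; 0 taken => place at 1.
548 hashes to 2; slot 2 is free => place at 2.
301 hashes to 0; 0,1,2 taken => place at 3.
Table: [770, 63, 548, 301, -, -, -]

4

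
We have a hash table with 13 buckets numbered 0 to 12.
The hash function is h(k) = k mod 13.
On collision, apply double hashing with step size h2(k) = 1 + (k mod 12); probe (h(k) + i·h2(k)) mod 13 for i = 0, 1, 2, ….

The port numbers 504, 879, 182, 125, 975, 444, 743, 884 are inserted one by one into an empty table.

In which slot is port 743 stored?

12

Insert 504: h=10, slot 10 empty → index 10.
Insert 879: h=8, slot 8 empty → index 8.
Insert 182: h=0, slot 0 empty → index 0.
Insert 125: h=8, h2=6, slot 8 occupied → index 1.
Insert 975: h=0, h2=4, slot 0 occupied → index 4.
Insert 444: h=2, slot 2 empty → index 2.
Insert 743: h=2, h2=12, slots 2,1,0 occupied → index 12.
Insert 884: h=0, h2=9, slot 0 occupied → index 9.
Table: [182, 125, 444, —, 975, —, —, —, 879, 884, 504, —, 743]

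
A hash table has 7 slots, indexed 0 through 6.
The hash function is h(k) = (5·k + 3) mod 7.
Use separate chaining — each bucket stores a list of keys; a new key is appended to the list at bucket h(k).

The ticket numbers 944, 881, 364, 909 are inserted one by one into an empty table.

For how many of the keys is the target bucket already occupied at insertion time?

944 → bucket 5
881 → bucket 5 (collision)
364 → bucket 3
909 → bucket 5 (collision)
Final buckets:
0: —
1: —
2: —
3: 364
4: —
5: 944 -> 881 -> 909
6: —

2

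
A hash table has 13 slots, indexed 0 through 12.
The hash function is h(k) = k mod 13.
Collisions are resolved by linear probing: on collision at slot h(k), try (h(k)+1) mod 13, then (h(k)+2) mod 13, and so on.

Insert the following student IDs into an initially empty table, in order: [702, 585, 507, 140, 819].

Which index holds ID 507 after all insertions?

Insert 702: h=0, slot 0 empty => index 0.
Insert 585: h=0, slot 0 occupied => index 1.
Insert 507: h=0, slots 0,1 occupied => index 2.
Insert 140: h=10, slot 10 empty => index 10.
Insert 819: h=0, slots 0,1,2 occupied => index 3.
Table: [702, 585, 507, 819, ., ., ., ., ., ., 140, ., .]

2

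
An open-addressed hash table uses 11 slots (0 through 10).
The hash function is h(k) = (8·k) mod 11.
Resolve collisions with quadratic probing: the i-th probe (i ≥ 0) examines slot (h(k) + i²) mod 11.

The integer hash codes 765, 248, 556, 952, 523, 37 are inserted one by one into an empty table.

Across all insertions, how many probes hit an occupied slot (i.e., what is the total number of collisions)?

Insert 765: h=4, slot 4 empty => index 4.
Insert 248: h=4, slot 4 occupied => index 5.
Insert 556: h=4, slots 4,5 occupied => index 8.
Insert 952: h=4, slots 4,5,8 occupied => index 2.
Insert 523: h=4, slots 4,5,8,2 occupied => index 9.
Insert 37: h=10, slot 10 empty => index 10.
Table: [-, -, 952, -, 765, 248, -, -, 556, 523, 37]

10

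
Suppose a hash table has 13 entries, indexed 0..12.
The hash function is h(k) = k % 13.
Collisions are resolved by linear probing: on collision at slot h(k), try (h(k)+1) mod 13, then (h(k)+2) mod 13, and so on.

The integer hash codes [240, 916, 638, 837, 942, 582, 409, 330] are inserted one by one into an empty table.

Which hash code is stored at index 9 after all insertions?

240 hashes to 6; slot 6 is free → place at 6.
916 hashes to 6; 6 taken → place at 7.
638 hashes to 1; slot 1 is free → place at 1.
837 hashes to 5; slot 5 is free → place at 5.
942 hashes to 6; 6,7 taken → place at 8.
582 hashes to 10; slot 10 is free → place at 10.
409 hashes to 6; 6,7,8 taken → place at 9.
330 hashes to 5; 5,6,7,8,9,10 taken → place at 11.
Table: [_, 638, _, _, _, 837, 240, 916, 942, 409, 582, 330, _]

409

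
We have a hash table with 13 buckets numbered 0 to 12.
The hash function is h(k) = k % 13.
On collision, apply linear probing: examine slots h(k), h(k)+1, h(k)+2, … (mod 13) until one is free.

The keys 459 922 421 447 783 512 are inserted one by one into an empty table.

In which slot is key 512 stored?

7

Insert 459: h=4, slot 4 empty → index 4.
Insert 922: h=12, slot 12 empty → index 12.
Insert 421: h=5, slot 5 empty → index 5.
Insert 447: h=5, slot 5 occupied → index 6.
Insert 783: h=3, slot 3 empty → index 3.
Insert 512: h=5, slots 5,6 occupied → index 7.
Table: [., ., ., 783, 459, 421, 447, 512, ., ., ., ., 922]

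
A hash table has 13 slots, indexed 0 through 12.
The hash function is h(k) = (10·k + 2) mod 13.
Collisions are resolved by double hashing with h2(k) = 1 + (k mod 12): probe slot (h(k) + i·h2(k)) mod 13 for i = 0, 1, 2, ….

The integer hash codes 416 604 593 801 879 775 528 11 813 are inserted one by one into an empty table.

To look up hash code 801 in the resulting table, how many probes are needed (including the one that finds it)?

2

416 hashes to 2; slot 2 is free => place at 2.
604 hashes to 10; slot 10 is free => place at 10.
593 hashes to 4; slot 4 is free => place at 4.
801 hashes to 4, h2=10; 4 taken => place at 1.
879 hashes to 4, h2=4; 4 taken => place at 8.
775 hashes to 4, h2=8; 4 taken => place at 12.
528 hashes to 4, h2=1; 4 taken => place at 5.
11 hashes to 8, h2=12; 8 taken => place at 7.
813 hashes to 7, h2=10; 7,4,1 taken => place at 11.
Table: [-, 801, 416, -, 593, 528, -, 11, 879, -, 604, 813, 775]
Lookup 801: h=4, h2=10, probe 4,1 → found at 1.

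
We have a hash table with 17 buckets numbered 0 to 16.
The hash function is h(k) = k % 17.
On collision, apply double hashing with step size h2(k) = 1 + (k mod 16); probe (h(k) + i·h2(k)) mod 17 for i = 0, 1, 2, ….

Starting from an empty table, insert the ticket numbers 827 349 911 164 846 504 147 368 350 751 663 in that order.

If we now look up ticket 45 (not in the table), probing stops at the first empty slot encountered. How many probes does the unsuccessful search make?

3

Insert 827: h=11, slot 11 empty → index 11.
Insert 349: h=9, slot 9 empty → index 9.
Insert 911: h=10, slot 10 empty → index 10.
Insert 164: h=11, h2=5, slot 11 occupied → index 16.
Insert 846: h=13, slot 13 empty → index 13.
Insert 504: h=11, h2=9, slot 11 occupied → index 3.
Insert 147: h=11, h2=4, slot 11 occupied → index 15.
Insert 368: h=11, h2=1, slot 11 occupied → index 12.
Insert 350: h=10, h2=15, slot 10 occupied → index 8.
Insert 751: h=3, h2=16, slot 3 occupied → index 2.
Insert 663: h=0, slot 0 empty → index 0.
Table: [663, —, 751, 504, —, —, —, —, 350, 349, 911, 827, 368, 846, —, 147, 164]
Lookup 45: h=11, h2=14, probe 11,8,5 → slot 5 empty, not found.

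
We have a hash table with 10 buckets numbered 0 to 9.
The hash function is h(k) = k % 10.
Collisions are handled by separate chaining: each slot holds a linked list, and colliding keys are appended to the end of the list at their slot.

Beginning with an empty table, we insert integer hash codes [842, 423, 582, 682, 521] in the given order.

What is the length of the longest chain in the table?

Insert 842: h=2, bucket 2 empty → new chain.
Insert 423: h=3, bucket 3 empty → new chain.
Insert 582: h=2, bucket 2 nonempty → append to chain.
Insert 682: h=2, bucket 2 nonempty → append to chain.
Insert 521: h=1, bucket 1 empty → new chain.
Final buckets:
0: -
1: 521
2: 842 -> 582 -> 682
3: 423
4: -
5: -
6: -
7: -
8: -
9: -

3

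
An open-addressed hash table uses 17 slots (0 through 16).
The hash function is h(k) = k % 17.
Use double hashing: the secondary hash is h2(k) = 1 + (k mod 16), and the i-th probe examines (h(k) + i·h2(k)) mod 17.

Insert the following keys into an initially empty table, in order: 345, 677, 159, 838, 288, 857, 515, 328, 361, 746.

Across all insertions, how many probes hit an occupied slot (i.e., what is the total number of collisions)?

7

345 hashes to 5; slot 5 is free => place at 5.
677 hashes to 14; slot 14 is free => place at 14.
159 hashes to 6; slot 6 is free => place at 6.
838 hashes to 5, h2=7; 5 taken => place at 12.
288 hashes to 16; slot 16 is free => place at 16.
857 hashes to 7; slot 7 is free => place at 7.
515 hashes to 5, h2=4; 5 taken => place at 9.
328 hashes to 5, h2=9; 5,14,6 taken => place at 15.
361 hashes to 4; slot 4 is free => place at 4.
746 hashes to 15, h2=11; 15,9 taken => place at 3.
Table: [., ., ., 746, 361, 345, 159, 857, ., 515, ., ., 838, ., 677, 328, 288]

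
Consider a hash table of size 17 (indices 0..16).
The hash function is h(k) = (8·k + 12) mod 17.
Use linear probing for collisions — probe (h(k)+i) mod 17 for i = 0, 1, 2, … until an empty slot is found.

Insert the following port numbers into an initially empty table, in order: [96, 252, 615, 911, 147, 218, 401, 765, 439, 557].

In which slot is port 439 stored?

Insert 96: h=15, slot 15 empty → index 15.
Insert 252: h=5, slot 5 empty → index 5.
Insert 615: h=2, slot 2 empty → index 2.
Insert 911: h=7, slot 7 empty → index 7.
Insert 147: h=15, slot 15 occupied → index 16.
Insert 218: h=5, slot 5 occupied → index 6.
Insert 401: h=7, slot 7 occupied → index 8.
Insert 765: h=12, slot 12 empty → index 12.
Insert 439: h=5, slots 5,6,7,8 occupied → index 9.
Insert 557: h=14, slot 14 empty → index 14.
Table: [—, —, 615, —, —, 252, 218, 911, 401, 439, —, —, 765, —, 557, 96, 147]

9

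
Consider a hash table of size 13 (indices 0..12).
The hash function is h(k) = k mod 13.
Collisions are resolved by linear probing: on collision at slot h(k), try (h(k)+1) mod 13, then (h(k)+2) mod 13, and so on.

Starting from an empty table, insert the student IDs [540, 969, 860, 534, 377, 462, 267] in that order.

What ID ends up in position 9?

540 hashes to 7; slot 7 is free -> place at 7.
969 hashes to 7; 7 taken -> place at 8.
860 hashes to 2; slot 2 is free -> place at 2.
534 hashes to 1; slot 1 is free -> place at 1.
377 hashes to 0; slot 0 is free -> place at 0.
462 hashes to 7; 7,8 taken -> place at 9.
267 hashes to 7; 7,8,9 taken -> place at 10.
Table: [377, 534, 860, ., ., ., ., 540, 969, 462, 267, ., .]

462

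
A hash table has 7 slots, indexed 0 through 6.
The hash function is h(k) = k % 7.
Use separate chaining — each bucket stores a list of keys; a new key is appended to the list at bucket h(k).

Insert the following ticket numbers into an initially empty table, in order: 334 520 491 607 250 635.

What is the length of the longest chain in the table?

Insert 334: h=5, bucket 5 empty → new chain.
Insert 520: h=2, bucket 2 empty → new chain.
Insert 491: h=1, bucket 1 empty → new chain.
Insert 607: h=5, bucket 5 nonempty → append to chain.
Insert 250: h=5, bucket 5 nonempty → append to chain.
Insert 635: h=5, bucket 5 nonempty → append to chain.
Final buckets:
0: —
1: 491
2: 520
3: —
4: —
5: 334 -> 607 -> 250 -> 635
6: —

4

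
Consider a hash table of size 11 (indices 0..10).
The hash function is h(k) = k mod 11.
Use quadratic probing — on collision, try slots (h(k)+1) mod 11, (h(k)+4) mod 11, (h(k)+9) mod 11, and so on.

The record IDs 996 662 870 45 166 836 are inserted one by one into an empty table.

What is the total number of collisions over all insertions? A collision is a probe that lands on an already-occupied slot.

996 hashes to 6; slot 6 is free -> place at 6.
662 hashes to 2; slot 2 is free -> place at 2.
870 hashes to 1; slot 1 is free -> place at 1.
45 hashes to 1; 1,2 taken -> place at 5.
166 hashes to 1; 1,2,5 taken -> place at 10.
836 hashes to 0; slot 0 is free -> place at 0.
Table: [836, 870, 662, ∅, ∅, 45, 996, ∅, ∅, ∅, 166]

5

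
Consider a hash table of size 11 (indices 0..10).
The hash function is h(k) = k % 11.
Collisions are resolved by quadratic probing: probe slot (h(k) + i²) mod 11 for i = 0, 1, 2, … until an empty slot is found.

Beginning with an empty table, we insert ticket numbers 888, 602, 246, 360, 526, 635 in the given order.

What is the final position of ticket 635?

888: h=8 → slot 8
602: h=8, probe 8,9 → slot 9
246: h=4 → slot 4
360: h=8, probe 8,9,1 → slot 1
526: h=9, probe 9,10 → slot 10
635: h=8, probe 8,9,1,6 → slot 6
Table: [∅, 360, ∅, ∅, 246, ∅, 635, ∅, 888, 602, 526]

6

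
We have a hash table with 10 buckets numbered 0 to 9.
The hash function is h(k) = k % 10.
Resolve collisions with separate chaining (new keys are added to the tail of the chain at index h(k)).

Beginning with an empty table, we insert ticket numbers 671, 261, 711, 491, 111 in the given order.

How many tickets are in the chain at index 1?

5

Insert 671: h=1, bucket 1 empty -> new chain.
Insert 261: h=1, bucket 1 nonempty -> append to chain.
Insert 711: h=1, bucket 1 nonempty -> append to chain.
Insert 491: h=1, bucket 1 nonempty -> append to chain.
Insert 111: h=1, bucket 1 nonempty -> append to chain.
Final buckets:
0: .
1: 671 -> 261 -> 711 -> 491 -> 111
2: .
3: .
4: .
5: .
6: .
7: .
8: .
9: .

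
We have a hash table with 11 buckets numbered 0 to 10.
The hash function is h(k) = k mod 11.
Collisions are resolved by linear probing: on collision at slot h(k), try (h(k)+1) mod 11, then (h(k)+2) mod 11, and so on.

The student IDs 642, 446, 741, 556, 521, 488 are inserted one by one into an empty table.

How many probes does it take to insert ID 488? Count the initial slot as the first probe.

642 hashes to 4; slot 4 is free => place at 4.
446 hashes to 6; slot 6 is free => place at 6.
741 hashes to 4; 4 taken => place at 5.
556 hashes to 6; 6 taken => place at 7.
521 hashes to 4; 4,5,6,7 taken => place at 8.
488 hashes to 4; 4,5,6,7,8 taken => place at 9.
Table: [-, -, -, -, 642, 741, 446, 556, 521, 488, -]

6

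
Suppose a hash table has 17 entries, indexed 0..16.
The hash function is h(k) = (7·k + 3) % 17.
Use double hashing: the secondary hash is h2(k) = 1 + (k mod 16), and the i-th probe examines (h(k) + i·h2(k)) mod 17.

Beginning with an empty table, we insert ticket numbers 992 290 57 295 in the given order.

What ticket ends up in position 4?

57

992 hashes to 11; slot 11 is free => place at 11.
290 hashes to 10; slot 10 is free => place at 10.
57 hashes to 11, h2=10; 11 taken => place at 4.
295 hashes to 11, h2=8; 11 taken => place at 2.
Table: [—, —, 295, —, 57, —, —, —, —, —, 290, 992, —, —, —, —, —]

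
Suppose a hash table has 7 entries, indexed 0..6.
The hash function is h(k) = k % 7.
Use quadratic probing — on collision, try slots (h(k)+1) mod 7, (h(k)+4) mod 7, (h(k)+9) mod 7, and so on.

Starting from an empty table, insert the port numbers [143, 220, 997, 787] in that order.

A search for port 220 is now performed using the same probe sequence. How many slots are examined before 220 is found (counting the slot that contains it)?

2

Insert 143: h=3, slot 3 empty => index 3.
Insert 220: h=3, slot 3 occupied => index 4.
Insert 997: h=3, slots 3,4 occupied => index 0.
Insert 787: h=3, slots 3,4,0 occupied => index 5.
Table: [997, -, -, 143, 220, 787, -]
Lookup 220: h=3, probe 3,4 → found at 4.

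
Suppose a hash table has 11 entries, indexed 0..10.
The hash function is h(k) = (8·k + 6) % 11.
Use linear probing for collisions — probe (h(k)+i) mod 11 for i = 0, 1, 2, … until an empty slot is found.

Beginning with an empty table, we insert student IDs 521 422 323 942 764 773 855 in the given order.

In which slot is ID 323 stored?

7

Insert 521: h=5, slot 5 empty => index 5.
Insert 422: h=5, slot 5 occupied => index 6.
Insert 323: h=5, slots 5,6 occupied => index 7.
Insert 942: h=7, slot 7 occupied => index 8.
Insert 764: h=2, slot 2 empty => index 2.
Insert 773: h=8, slot 8 occupied => index 9.
Insert 855: h=4, slot 4 empty => index 4.
Table: [-, -, 764, -, 855, 521, 422, 323, 942, 773, -]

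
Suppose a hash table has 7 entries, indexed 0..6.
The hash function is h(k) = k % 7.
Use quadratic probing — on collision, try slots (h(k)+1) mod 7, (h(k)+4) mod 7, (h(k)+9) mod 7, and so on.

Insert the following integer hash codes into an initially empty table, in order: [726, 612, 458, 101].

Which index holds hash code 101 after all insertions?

0

726: h=5 -> slot 5
612: h=3 -> slot 3
458: h=3, probe 3,4 -> slot 4
101: h=3, probe 3,4,0 -> slot 0
Table: [101, ∅, ∅, 612, 458, 726, ∅]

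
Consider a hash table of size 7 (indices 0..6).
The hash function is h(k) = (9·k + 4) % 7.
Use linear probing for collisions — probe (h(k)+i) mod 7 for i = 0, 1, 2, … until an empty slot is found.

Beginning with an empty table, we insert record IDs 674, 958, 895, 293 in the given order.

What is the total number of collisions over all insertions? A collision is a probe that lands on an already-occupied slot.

674: h=1 => slot 1
958: h=2 => slot 2
895: h=2, probe 2,3 => slot 3
293: h=2, probe 2,3,4 => slot 4
Table: [—, 674, 958, 895, 293, —, —]

3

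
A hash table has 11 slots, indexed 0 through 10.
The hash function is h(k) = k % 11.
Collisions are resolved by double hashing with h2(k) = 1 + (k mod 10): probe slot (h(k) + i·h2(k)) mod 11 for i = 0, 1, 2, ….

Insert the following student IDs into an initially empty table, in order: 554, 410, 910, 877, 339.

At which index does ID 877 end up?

Insert 554: h=4, slot 4 empty => index 4.
Insert 410: h=3, slot 3 empty => index 3.
Insert 910: h=8, slot 8 empty => index 8.
Insert 877: h=8, h2=8, slot 8 occupied => index 5.
Insert 339: h=9, slot 9 empty => index 9.
Table: [_, _, _, 410, 554, 877, _, _, 910, 339, _]

5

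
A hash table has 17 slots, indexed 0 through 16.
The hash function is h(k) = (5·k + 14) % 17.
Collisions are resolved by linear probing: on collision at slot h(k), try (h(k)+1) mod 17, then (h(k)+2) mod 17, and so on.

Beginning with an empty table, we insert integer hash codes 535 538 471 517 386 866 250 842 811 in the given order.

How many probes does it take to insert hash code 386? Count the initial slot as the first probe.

2

Insert 535: h=3, slot 3 empty → index 3.
Insert 538: h=1, slot 1 empty → index 1.
Insert 471: h=6, slot 6 empty → index 6.
Insert 517: h=15, slot 15 empty → index 15.
Insert 386: h=6, slot 6 occupied → index 7.
Insert 866: h=9, slot 9 empty → index 9.
Insert 250: h=6, slots 6,7 occupied → index 8.
Insert 842: h=8, slots 8,9 occupied → index 10.
Insert 811: h=6, slots 6,7,8,9,10 occupied → index 11.
Table: [—, 538, —, 535, —, —, 471, 386, 250, 866, 842, 811, —, —, —, 517, —]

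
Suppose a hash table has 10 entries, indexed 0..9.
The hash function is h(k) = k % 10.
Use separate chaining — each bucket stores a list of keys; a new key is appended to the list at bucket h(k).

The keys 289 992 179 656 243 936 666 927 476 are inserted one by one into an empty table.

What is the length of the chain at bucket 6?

Insert 289: h=9, bucket 9 empty -> new chain.
Insert 992: h=2, bucket 2 empty -> new chain.
Insert 179: h=9, bucket 9 nonempty -> append to chain.
Insert 656: h=6, bucket 6 empty -> new chain.
Insert 243: h=3, bucket 3 empty -> new chain.
Insert 936: h=6, bucket 6 nonempty -> append to chain.
Insert 666: h=6, bucket 6 nonempty -> append to chain.
Insert 927: h=7, bucket 7 empty -> new chain.
Insert 476: h=6, bucket 6 nonempty -> append to chain.
Final buckets:
0: -
1: -
2: 992
3: 243
4: -
5: -
6: 656 -> 936 -> 666 -> 476
7: 927
8: -
9: 289 -> 179

4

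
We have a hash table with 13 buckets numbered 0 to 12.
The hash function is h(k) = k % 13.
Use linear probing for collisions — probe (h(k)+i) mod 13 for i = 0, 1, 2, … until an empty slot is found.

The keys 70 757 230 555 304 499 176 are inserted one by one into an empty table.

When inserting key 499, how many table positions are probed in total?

70 hashes to 5; slot 5 is free -> place at 5.
757 hashes to 3; slot 3 is free -> place at 3.
230 hashes to 9; slot 9 is free -> place at 9.
555 hashes to 9; 9 taken -> place at 10.
304 hashes to 5; 5 taken -> place at 6.
499 hashes to 5; 5,6 taken -> place at 7.
176 hashes to 7; 7 taken -> place at 8.
Table: [-, -, -, 757, -, 70, 304, 499, 176, 230, 555, -, -]

3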